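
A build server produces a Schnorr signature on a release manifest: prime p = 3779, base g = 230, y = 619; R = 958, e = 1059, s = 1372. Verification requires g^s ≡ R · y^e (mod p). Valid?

g^s mod p:
Squares mod 3779: 230^1≡230, 230^2≡3773, 230^4≡36, 230^8≡1296, 230^16≡1740, 230^32≡621, 230^64≡183, 230^128≡3257, 230^256≡396, 230^512≡1877, 230^1024≡1101
1372 = 1024 + 256 + 64 + 16 + 8 + 4, so 230^1372 ≡ 1101·396·183·1740·1296·36 ≡ 3457 (mod 3779)
R · y^e mod p:
Squares mod 3779: 619^1≡619, 619^2≡1482, 619^4≡725, 619^8≡344, 619^16≡1187, 619^32≡3181, 619^64≡2378, 619^128≡1500, 619^256≡1495, 619^512≡1636, 619^1024≡964
1059 = 1024 + 32 + 2 + 1, so 619^1059 ≡ 964·3181·1482·619 ≡ 3248 (mod 3779)
958·3248 = 3111584 ≡ 1467 (mod 3779)
3457 ≠ 1467; the check fails.

no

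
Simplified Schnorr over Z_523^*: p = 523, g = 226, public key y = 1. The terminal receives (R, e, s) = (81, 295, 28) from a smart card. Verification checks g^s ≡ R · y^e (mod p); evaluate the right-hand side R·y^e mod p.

1^2 = 1
1^4 ≡ 1^2 = 1
1^8 ≡ 1^2 = 1
1^16 ≡ 1^2 = 1
1^32 ≡ 1^2 = 1
1^64 ≡ 1^2 = 1
1^128 ≡ 1^2 = 1
1^256 ≡ 1^2 = 1
295 = 256 + 32 + 4 + 2 + 1, so 1^295 ≡ 1·1·1·1·1 ≡ 1 (mod 523)
R · y^e ≡ 81·1 = 81 ≡ 81 (mod 523)

81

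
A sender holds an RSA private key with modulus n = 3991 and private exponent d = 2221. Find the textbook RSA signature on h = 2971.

Squares mod 3991: h^1≡2971, h^2≡2740, h^4≡529, h^8≡471, h^16≡2336, h^32≡1199, h^64≡841, h^128≡874, h^256≡1595, h^512≡1758, h^1024≡1530, h^2048≡2174
2221 = 2048 + 128 + 32 + 8 + 4 + 1, so h^2221 ≡ 2174·874·1199·471·529·2971 ≡ 2880 (mod 3991)

2880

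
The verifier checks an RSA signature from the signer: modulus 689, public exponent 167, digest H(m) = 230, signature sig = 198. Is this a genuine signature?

genuine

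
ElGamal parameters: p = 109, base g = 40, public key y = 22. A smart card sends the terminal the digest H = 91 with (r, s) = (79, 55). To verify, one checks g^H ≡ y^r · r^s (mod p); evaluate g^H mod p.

40^2 = 1600 ≡ 74
40^4 ≡ 74^2 = 5476 ≡ 26
40^8 ≡ 26^2 = 676 ≡ 22
40^16 ≡ 22^2 = 484 ≡ 48
40^32 ≡ 48^2 = 2304 ≡ 15
40^64 ≡ 15^2 = 225 ≡ 7
91 = 64 + 16 + 8 + 2 + 1, so 40^91 ≡ 7·48·22·74·40 ≡ 96 (mod 109)

96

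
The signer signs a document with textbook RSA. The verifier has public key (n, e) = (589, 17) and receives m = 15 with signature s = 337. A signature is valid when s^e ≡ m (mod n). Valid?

s^2 ≡ 337^2 = 113569 ≡ 481
s^4 ≡ 481^2 = 231361 ≡ 473
s^8 ≡ 473^2 = 223729 ≡ 498
s^16 ≡ 498^2 = 248004 ≡ 35
17 = 16 + 1, so s^17 ≡ 35·337 ≡ 15 (mod 589)
Since 15 equals the digest 15, verification succeeds.

yes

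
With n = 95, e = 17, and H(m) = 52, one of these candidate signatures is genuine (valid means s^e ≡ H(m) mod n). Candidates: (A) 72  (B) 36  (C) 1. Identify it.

Candidate A: Squares mod 95: 72^1≡72, 72^2≡54, 72^4≡66, 72^8≡81, 72^16≡6; 17 = 16 + 1, so 72^17 ≡ 6·72 ≡ 52 (mod 95)
  → matches H(m) = 52
Candidate B: Squares mod 95: 36^1≡36, 36^2≡61, 36^4≡16, 36^8≡66, 36^16≡81; 17 = 16 + 1, so 36^17 ≡ 81·36 ≡ 66 (mod 95)
Candidate C: Squares mod 95: 1^1≡1, 1^2≡1, 1^4≡1, 1^8≡1, 1^16≡1; 17 = 16 + 1, so 1^17 ≡ 1·1 ≡ 1 (mod 95)

A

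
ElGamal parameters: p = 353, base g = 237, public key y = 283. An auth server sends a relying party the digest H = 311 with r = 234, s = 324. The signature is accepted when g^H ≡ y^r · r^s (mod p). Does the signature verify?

Left side g^H mod p:
237^2 = 56169 ≡ 42
237^4 ≡ 42^2 = 1764 ≡ 352
237^8 ≡ 352^2 = 123904 ≡ 1
237^16 ≡ 1^2 = 1
237^32 ≡ 1^2 = 1
237^64 ≡ 1^2 = 1
237^128 ≡ 1^2 = 1
237^256 ≡ 1^2 = 1
311 = 256 + 32 + 16 + 4 + 2 + 1, so 237^311 ≡ 1·1·1·352·42·237 ≡ 283 (mod 353)
Right side y^r · r^s mod p:
283^2 = 80089 ≡ 311
283^4 ≡ 311^2 = 96721 ≡ 352
283^8 ≡ 352^2 = 123904 ≡ 1
283^16 ≡ 1^2 = 1
283^32 ≡ 1^2 = 1
283^64 ≡ 1^2 = 1
283^128 ≡ 1^2 = 1
234 = 128 + 64 + 32 + 8 + 2, so 283^234 ≡ 1·1·1·1·311 ≡ 311 (mod 353)
234^2 = 54756 ≡ 41
234^4 ≡ 41^2 = 1681 ≡ 269
234^8 ≡ 269^2 = 72361 ≡ 349
234^16 ≡ 349^2 = 121801 ≡ 16
234^32 ≡ 16^2 = 256
234^64 ≡ 256^2 = 65536 ≡ 231
234^128 ≡ 231^2 = 53361 ≡ 58
234^256 ≡ 58^2 = 3364 ≡ 187
324 = 256 + 64 + 4, so 234^324 ≡ 187·231·269 ≡ 292 (mod 353)
311·292 = 90812 ≡ 91 (mod 353)
283 ≠ 91, so verification fails.

does not verify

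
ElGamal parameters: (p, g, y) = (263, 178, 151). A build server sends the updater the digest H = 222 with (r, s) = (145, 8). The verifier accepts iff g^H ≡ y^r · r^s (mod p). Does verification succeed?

Left side g^H mod p:
Squares mod 263: 178^1≡178, 178^2≡124, 178^4≡122, 178^8≡156, 178^16≡140, 178^32≡138, 178^64≡108, 178^128≡92
222 = 128 + 64 + 16 + 8 + 4 + 2, so 178^222 ≡ 92·108·140·156·122·124 ≡ 173 (mod 263)
Right side y^r · r^s mod p:
Squares mod 263: 151^1≡151, 151^2≡183, 151^4≡88, 151^8≡117, 151^16≡13, 151^32≡169, 151^64≡157, 151^128≡190
145 = 128 + 16 + 1, so 151^145 ≡ 190·13·151 ≡ 36 (mod 263)
Squares mod 263: 145^1≡145, 145^2≡248, 145^4≡225, 145^8≡129
145^8 ≡ 129 (mod 263)
36·129 = 4644 ≡ 173 (mod 263)
173 ≡ 173 (mod 263), so the signature is genuine.

passes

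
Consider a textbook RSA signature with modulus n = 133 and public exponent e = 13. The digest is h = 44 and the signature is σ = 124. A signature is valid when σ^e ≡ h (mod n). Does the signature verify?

σ^13 mod 133 = 89
The recovered value 89 does not match the digest 44.

does not verify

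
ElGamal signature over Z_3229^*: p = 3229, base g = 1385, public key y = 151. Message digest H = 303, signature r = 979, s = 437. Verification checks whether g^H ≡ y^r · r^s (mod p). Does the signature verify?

Left side g^H mod p:
Squares mod 3229: 1385^1≡1385, 1385^2≡199, 1385^4≡853, 1385^8≡1084, 1385^16≡2929, 1385^32≡2817, 1385^64≡1836, 1385^128≡3049, 1385^256≡110
303 = 256 + 32 + 8 + 4 + 2 + 1, so 1385^303 ≡ 110·2817·1084·853·199·1385 ≡ 864 (mod 3229)
Right side y^r · r^s mod p:
Squares mod 3229: 151^1≡151, 151^2≡198, 151^4≡456, 151^8≡1280, 151^16≡1297, 151^32≡3129, 151^64≡313, 151^128≡1099, 151^256≡155, 151^512≡1422
979 = 512 + 256 + 128 + 64 + 16 + 2 + 1, so 151^979 ≡ 1422·155·1099·313·1297·198·151 ≡ 483 (mod 3229)
Squares mod 3229: 979^1≡979, 979^2≡2657, 979^4≡1055, 979^8≡2249, 979^16≡1387, 979^32≡2514, 979^64≡1043, 979^128≡2905, 979^256≡1648
437 = 256 + 128 + 32 + 16 + 4 + 1, so 979^437 ≡ 1648·2905·2514·1387·1055·979 ≡ 2739 (mod 3229)
483·2739 = 1322937 ≡ 2276 (mod 3229)
864 ≠ 2276, so verification fails.

does not verify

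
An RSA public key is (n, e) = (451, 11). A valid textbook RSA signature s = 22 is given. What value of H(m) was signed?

253

s^2 ≡ 22^2 = 484 ≡ 33
s^4 ≡ 33^2 = 1089 ≡ 187
s^8 ≡ 187^2 = 34969 ≡ 242
11 = 8 + 2 + 1, so s^11 ≡ 242·33·22 ≡ 253 (mod 451)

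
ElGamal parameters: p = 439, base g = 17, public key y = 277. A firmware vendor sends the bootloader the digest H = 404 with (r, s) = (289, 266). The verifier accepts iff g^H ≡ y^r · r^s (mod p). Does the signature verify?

does not verify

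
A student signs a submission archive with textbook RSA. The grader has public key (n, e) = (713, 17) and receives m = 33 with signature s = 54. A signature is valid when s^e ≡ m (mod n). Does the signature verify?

Squares mod 713: s^1≡54, s^2≡64, s^4≡531, s^8≡326, s^16≡39
17 = 16 + 1, so s^17 ≡ 39·54 ≡ 680 (mod 713)
s^17 mod 713 = 680, but m = 33.

does not verify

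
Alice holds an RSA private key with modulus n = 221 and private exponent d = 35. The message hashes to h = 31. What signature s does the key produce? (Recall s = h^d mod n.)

h^2 ≡ 31^2 = 961 ≡ 77
h^4 ≡ 77^2 = 5929 ≡ 183
h^8 ≡ 183^2 = 33489 ≡ 118
h^16 ≡ 118^2 = 13924 ≡ 1
h^32 ≡ 1^2 = 1
35 = 32 + 2 + 1, so h^35 ≡ 1·77·31 ≡ 177 (mod 221)

177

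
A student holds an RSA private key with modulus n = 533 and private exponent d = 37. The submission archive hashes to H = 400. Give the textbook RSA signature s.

Squares mod 533: H^1≡400, H^2≡100, H^4≡406, H^8≡139, H^16≡133, H^32≡100
37 = 32 + 4 + 1, so H^37 ≡ 100·406·400 ≡ 23 (mod 533)

23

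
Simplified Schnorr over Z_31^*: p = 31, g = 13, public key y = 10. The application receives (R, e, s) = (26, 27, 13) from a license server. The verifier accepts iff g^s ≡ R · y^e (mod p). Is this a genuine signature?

g^s mod p:
Squares mod 31: 13^1≡13, 13^2≡14, 13^4≡10, 13^8≡7
13 = 8 + 4 + 1, so 13^13 ≡ 7·10·13 ≡ 11 (mod 31)
R · y^e mod p:
Squares mod 31: 10^1≡10, 10^2≡7, 10^4≡18, 10^8≡14, 10^16≡10
27 = 16 + 8 + 2 + 1, so 10^27 ≡ 10·14·7·10 ≡ 4 (mod 31)
26·4 = 104 ≡ 11 (mod 31)
11 ≡ 11 (mod 31); signature holds.

genuine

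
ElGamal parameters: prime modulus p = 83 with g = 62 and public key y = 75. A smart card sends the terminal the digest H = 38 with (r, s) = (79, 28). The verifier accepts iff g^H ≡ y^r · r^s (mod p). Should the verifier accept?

accept

Left side g^H mod p:
62^2 = 3844 ≡ 26
62^4 ≡ 26^2 = 676 ≡ 12
62^8 ≡ 12^2 = 144 ≡ 61
62^16 ≡ 61^2 = 3721 ≡ 69
62^32 ≡ 69^2 = 4761 ≡ 30
38 = 32 + 4 + 2, so 62^38 ≡ 30·12·26 ≡ 64 (mod 83)
Right side y^r · r^s mod p:
75^2 = 5625 ≡ 64
75^4 ≡ 64^2 = 4096 ≡ 29
75^8 ≡ 29^2 = 841 ≡ 11
75^16 ≡ 11^2 = 121 ≡ 38
75^32 ≡ 38^2 = 1444 ≡ 33
75^64 ≡ 33^2 = 1089 ≡ 10
79 = 64 + 8 + 4 + 2 + 1, so 75^79 ≡ 10·11·29·64·75 ≡ 77 (mod 83)
79^2 = 6241 ≡ 16
79^4 ≡ 16^2 = 256 ≡ 7
79^8 ≡ 7^2 = 49
79^16 ≡ 49^2 = 2401 ≡ 77
28 = 16 + 8 + 4, so 79^28 ≡ 77·49·7 ≡ 17 (mod 83)
77·17 = 1309 ≡ 64 (mod 83)
64 ≡ 64 (mod 83), so the signature is genuine.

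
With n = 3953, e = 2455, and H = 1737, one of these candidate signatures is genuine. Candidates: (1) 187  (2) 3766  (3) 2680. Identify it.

2

Candidate 1: Squares mod 3953: 187^1≡187, 187^2≡3345, 187^4≡2035, 187^8≡2434, 187^16≡2762, 187^32≡3307, 187^64≡2251, 187^128≡3208, 187^256≡1605, 187^512≡2622, 187^1024≡617, 187^2048≡1201; 2455 = 2048 + 256 + 128 + 16 + 4 + 2 + 1, so 187^2455 ≡ 1201·1605·3208·2762·2035·3345·187 ≡ 2216 (mod 3953)
Candidate 2: Squares mod 3953: 3766^1≡3766, 3766^2≡3345, 3766^4≡2035, 3766^8≡2434, 3766^16≡2762, 3766^32≡3307, 3766^64≡2251, 3766^128≡3208, 3766^256≡1605, 3766^512≡2622, 3766^1024≡617, 3766^2048≡1201; 2455 = 2048 + 256 + 128 + 16 + 4 + 2 + 1, so 3766^2455 ≡ 1201·1605·3208·2762·2035·3345·3766 ≡ 1737 (mod 3953)
  → matches H = 1737
Candidate 3: Squares mod 3953: 2680^1≡2680, 2680^2≡3752, 2680^4≡871, 2680^8≡3618, 2680^16≡1541, 2680^32≡2881, 2680^64≡2814, 2680^128≡737, 2680^256≡1608, 2680^512≡402, 2680^1024≡3484, 2680^2048≡2546; 2455 = 2048 + 256 + 128 + 16 + 4 + 2 + 1, so 2680^2455 ≡ 2546·1608·737·1541·871·3752·2680 ≡ 402 (mod 3953)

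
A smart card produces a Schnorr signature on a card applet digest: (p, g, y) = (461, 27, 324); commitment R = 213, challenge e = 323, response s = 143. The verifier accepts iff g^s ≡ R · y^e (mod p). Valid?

no

g^s mod p:
27^143 mod 461 = 410
R · y^e mod p:
324^323 mod 461 = 391
213·391 = 83283 ≡ 303 (mod 461)
410 ≠ 303; the check fails.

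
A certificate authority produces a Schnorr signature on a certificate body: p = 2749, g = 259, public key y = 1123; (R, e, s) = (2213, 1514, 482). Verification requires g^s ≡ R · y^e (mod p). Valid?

g^s mod p:
259^2 = 67081 ≡ 1105
259^4 ≡ 1105^2 = 1221025 ≡ 469
259^8 ≡ 469^2 = 219961 ≡ 41
259^16 ≡ 41^2 = 1681
259^32 ≡ 1681^2 = 2825761 ≡ 2538
259^64 ≡ 2538^2 = 6441444 ≡ 537
259^128 ≡ 537^2 = 288369 ≡ 2473
259^256 ≡ 2473^2 = 6115729 ≡ 1953
482 = 256 + 128 + 64 + 32 + 2, so 259^482 ≡ 1953·2473·537·2538·1105 ≡ 2553 (mod 2749)
R · y^e mod p:
1123^2 = 1261129 ≡ 2087
1123^4 ≡ 2087^2 = 4355569 ≡ 1153
1123^8 ≡ 1153^2 = 1329409 ≡ 1642
1123^16 ≡ 1642^2 = 2696164 ≡ 2144
1123^32 ≡ 2144^2 = 4596736 ≡ 408
1123^64 ≡ 408^2 = 166464 ≡ 1524
1123^128 ≡ 1524^2 = 2322576 ≡ 2420
1123^256 ≡ 2420^2 = 5856400 ≡ 1030
1123^512 ≡ 1030^2 = 1060900 ≡ 2535
1123^1024 ≡ 2535^2 = 6426225 ≡ 1812
1514 = 1024 + 256 + 128 + 64 + 32 + 8 + 2, so 1123^1514 ≡ 1812·1030·2420·1524·408·1642·2087 ≡ 185 (mod 2749)
2213·185 = 409405 ≡ 2553 (mod 2749)
2553 ≡ 2553 (mod 2749); signature holds.

yes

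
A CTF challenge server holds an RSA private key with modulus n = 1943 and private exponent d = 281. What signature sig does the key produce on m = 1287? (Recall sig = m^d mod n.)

1751

m^281 mod 1943 = 1751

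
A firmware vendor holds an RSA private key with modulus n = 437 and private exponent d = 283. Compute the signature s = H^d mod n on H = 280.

78

H^283 mod 437 = 78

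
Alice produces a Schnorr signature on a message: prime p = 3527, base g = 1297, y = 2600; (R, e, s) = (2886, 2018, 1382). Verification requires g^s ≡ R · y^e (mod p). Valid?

no

g^s mod p:
1297^1382 mod 3527 = 1220
R · y^e mod p:
2600^2018 mod 3527 = 894
2886·894 = 2580084 ≡ 1847 (mod 3527)
1220 ≠ 1847; the check fails.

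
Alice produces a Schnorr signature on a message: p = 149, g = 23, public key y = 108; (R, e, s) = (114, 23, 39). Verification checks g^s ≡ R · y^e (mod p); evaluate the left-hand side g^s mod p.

Squares mod 149: 23^1≡23, 23^2≡82, 23^4≡19, 23^8≡63, 23^16≡95, 23^32≡85
39 = 32 + 4 + 2 + 1, so 23^39 ≡ 85·19·82·23 ≡ 32 (mod 149)

32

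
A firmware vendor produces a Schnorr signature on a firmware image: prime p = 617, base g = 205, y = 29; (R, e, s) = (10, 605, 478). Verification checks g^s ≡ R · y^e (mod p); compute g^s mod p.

205^2 = 42025 ≡ 69
205^4 ≡ 69^2 = 4761 ≡ 442
205^8 ≡ 442^2 = 195364 ≡ 392
205^16 ≡ 392^2 = 153664 ≡ 31
205^32 ≡ 31^2 = 961 ≡ 344
205^64 ≡ 344^2 = 118336 ≡ 489
205^128 ≡ 489^2 = 239121 ≡ 342
205^256 ≡ 342^2 = 116964 ≡ 351
478 = 256 + 128 + 64 + 16 + 8 + 4 + 2, so 205^478 ≡ 351·342·489·31·392·442·69 ≡ 461 (mod 617)

461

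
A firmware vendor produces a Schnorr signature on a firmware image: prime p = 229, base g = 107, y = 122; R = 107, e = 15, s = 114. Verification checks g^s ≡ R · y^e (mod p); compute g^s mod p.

228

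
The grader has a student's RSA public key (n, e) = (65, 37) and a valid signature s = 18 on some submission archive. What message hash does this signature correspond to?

18

Squares mod 65: s^1≡18, s^2≡64, s^4≡1, s^8≡1, s^16≡1, s^32≡1
37 = 32 + 4 + 1, so s^37 ≡ 1·1·18 ≡ 18 (mod 65)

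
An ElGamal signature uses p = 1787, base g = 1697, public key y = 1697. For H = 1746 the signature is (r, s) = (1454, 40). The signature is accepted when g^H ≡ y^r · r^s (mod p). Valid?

Left side g^H mod p:
1697^2 = 2879809 ≡ 952
1697^4 ≡ 952^2 = 906304 ≡ 295
1697^8 ≡ 295^2 = 87025 ≡ 1249
1697^16 ≡ 1249^2 = 1560001 ≡ 1737
1697^32 ≡ 1737^2 = 3017169 ≡ 713
1697^64 ≡ 713^2 = 508369 ≡ 861
1697^128 ≡ 861^2 = 741321 ≡ 1503
1697^256 ≡ 1503^2 = 2259009 ≡ 241
1697^512 ≡ 241^2 = 58081 ≡ 897
1697^1024 ≡ 897^2 = 804609 ≡ 459
1746 = 1024 + 512 + 128 + 64 + 16 + 2, so 1697^1746 ≡ 459·897·1503·861·1737·952 ≡ 272 (mod 1787)
Right side y^r · r^s mod p:
1697^2 = 2879809 ≡ 952
1697^4 ≡ 952^2 = 906304 ≡ 295
1697^8 ≡ 295^2 = 87025 ≡ 1249
1697^16 ≡ 1249^2 = 1560001 ≡ 1737
1697^32 ≡ 1737^2 = 3017169 ≡ 713
1697^64 ≡ 713^2 = 508369 ≡ 861
1697^128 ≡ 861^2 = 741321 ≡ 1503
1697^256 ≡ 1503^2 = 2259009 ≡ 241
1697^512 ≡ 241^2 = 58081 ≡ 897
1697^1024 ≡ 897^2 = 804609 ≡ 459
1454 = 1024 + 256 + 128 + 32 + 8 + 4 + 2, so 1697^1454 ≡ 459·241·1503·713·1249·295·952 ≡ 1545 (mod 1787)
1454^2 = 2114116 ≡ 95
1454^4 ≡ 95^2 = 9025 ≡ 90
1454^8 ≡ 90^2 = 8100 ≡ 952
1454^16 ≡ 952^2 = 906304 ≡ 295
1454^32 ≡ 295^2 = 87025 ≡ 1249
40 = 32 + 8, so 1454^40 ≡ 1249·952 ≡ 693 (mod 1787)
1545·693 = 1070685 ≡ 272 (mod 1787)
272 ≡ 272 (mod 1787), so the signature is genuine.

yes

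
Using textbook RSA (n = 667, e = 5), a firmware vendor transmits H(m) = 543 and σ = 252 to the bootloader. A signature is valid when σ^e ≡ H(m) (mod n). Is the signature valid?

Squares mod 667: σ^1≡252, σ^2≡139, σ^4≡645
5 = 4 + 1, so σ^5 ≡ 645·252 ≡ 459 (mod 667)
459 ≠ 543, so verification fails.

invalid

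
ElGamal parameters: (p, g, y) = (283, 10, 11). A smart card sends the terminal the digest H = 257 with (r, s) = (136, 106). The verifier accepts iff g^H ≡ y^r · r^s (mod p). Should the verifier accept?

reject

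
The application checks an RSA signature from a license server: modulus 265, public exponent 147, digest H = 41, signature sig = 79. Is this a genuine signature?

forged

sig^2 ≡ 79^2 = 6241 ≡ 146
sig^4 ≡ 146^2 = 21316 ≡ 116
sig^8 ≡ 116^2 = 13456 ≡ 206
sig^16 ≡ 206^2 = 42436 ≡ 36
sig^32 ≡ 36^2 = 1296 ≡ 236
sig^64 ≡ 236^2 = 55696 ≡ 46
sig^128 ≡ 46^2 = 2116 ≡ 261
147 = 128 + 16 + 2 + 1, so sig^147 ≡ 261·36·146·79 ≡ 124 (mod 265)
124 ≠ 41, so verification fails.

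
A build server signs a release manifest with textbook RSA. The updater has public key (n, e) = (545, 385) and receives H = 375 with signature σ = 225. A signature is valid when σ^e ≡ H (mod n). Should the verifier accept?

accept

σ^2 ≡ 225^2 = 50625 ≡ 485
σ^4 ≡ 485^2 = 235225 ≡ 330
σ^8 ≡ 330^2 = 108900 ≡ 445
σ^16 ≡ 445^2 = 198025 ≡ 190
σ^32 ≡ 190^2 = 36100 ≡ 130
σ^64 ≡ 130^2 = 16900 ≡ 5
σ^128 ≡ 5^2 = 25
σ^256 ≡ 25^2 = 625 ≡ 80
385 = 256 + 128 + 1, so σ^385 ≡ 80·25·225 ≡ 375 (mod 545)
σ^385 mod 545 = 375 matches H.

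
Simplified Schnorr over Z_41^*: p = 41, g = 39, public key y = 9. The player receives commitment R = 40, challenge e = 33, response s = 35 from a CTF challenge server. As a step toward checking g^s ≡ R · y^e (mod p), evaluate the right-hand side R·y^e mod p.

32

Squares mod 41: 9^1≡9, 9^2≡40, 9^4≡1, 9^8≡1, 9^16≡1, 9^32≡1
33 = 32 + 1, so 9^33 ≡ 1·9 ≡ 9 (mod 41)
R · y^e ≡ 40·9 = 360 ≡ 32 (mod 41)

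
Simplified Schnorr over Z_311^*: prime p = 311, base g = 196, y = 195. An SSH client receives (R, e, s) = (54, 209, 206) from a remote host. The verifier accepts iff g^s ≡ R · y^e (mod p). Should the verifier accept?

g^s mod p:
196^206 mod 311 = 60
R · y^e mod p:
195^209 mod 311 = 243
54·243 = 13122 ≡ 60 (mod 311)
60 ≡ 60 (mod 311); signature holds.

accept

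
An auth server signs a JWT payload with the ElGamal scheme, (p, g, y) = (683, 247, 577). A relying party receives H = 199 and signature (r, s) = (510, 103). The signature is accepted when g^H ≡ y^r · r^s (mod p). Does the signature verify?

does not verify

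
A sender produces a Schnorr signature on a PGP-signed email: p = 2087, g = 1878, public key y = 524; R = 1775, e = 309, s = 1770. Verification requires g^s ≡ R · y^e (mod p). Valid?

yes

g^s mod p:
Squares mod 2087: 1878^1≡1878, 1878^2≡1941, 1878^4≡446, 1878^8≡651, 1878^16≡140, 1878^32≡817, 1878^64≡1736, 1878^128≡68, 1878^256≡450, 1878^512≡61, 1878^1024≡1634
1770 = 1024 + 512 + 128 + 64 + 32 + 8 + 2, so 1878^1770 ≡ 1634·61·68·1736·817·651·1941 ≡ 524 (mod 2087)
R · y^e mod p:
Squares mod 2087: 524^1≡524, 524^2≡1179, 524^4≡99, 524^8≡1453, 524^16≡1252, 524^32≡167, 524^64≡758, 524^128≡639, 524^256≡1356
309 = 256 + 32 + 16 + 4 + 1, so 524^309 ≡ 1356·167·1252·99·524 ≡ 1791 (mod 2087)
1775·1791 = 3179025 ≡ 524 (mod 2087)
524 ≡ 524 (mod 2087); signature holds.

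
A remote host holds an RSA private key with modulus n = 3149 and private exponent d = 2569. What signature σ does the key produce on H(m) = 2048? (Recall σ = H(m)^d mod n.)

1043

Squares mod 3149: (H(m))^1≡2048, (H(m))^2≡2985, (H(m))^4≡1704, (H(m))^8≡238, (H(m))^16≡3111, (H(m))^32≡1444, (H(m))^64≡498, (H(m))^128≡2382, (H(m))^256≡2575, (H(m))^512≡1980, (H(m))^1024≡3044, (H(m))^2048≡1578
2569 = 2048 + 512 + 8 + 1, so (H(m))^2569 ≡ 1578·1980·238·2048 ≡ 1043 (mod 3149)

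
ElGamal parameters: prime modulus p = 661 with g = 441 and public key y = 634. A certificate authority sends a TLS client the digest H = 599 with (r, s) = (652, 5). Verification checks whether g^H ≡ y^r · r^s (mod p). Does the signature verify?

Left side g^H mod p:
441^2 = 194481 ≡ 147
441^4 ≡ 147^2 = 21609 ≡ 457
441^8 ≡ 457^2 = 208849 ≡ 634
441^16 ≡ 634^2 = 401956 ≡ 68
441^32 ≡ 68^2 = 4624 ≡ 658
441^64 ≡ 658^2 = 432964 ≡ 9
441^128 ≡ 9^2 = 81
441^256 ≡ 81^2 = 6561 ≡ 612
441^512 ≡ 612^2 = 374544 ≡ 418
599 = 512 + 64 + 16 + 4 + 2 + 1, so 441^599 ≡ 418·9·68·457·147·441 ≡ 593 (mod 661)
Right side y^r · r^s mod p:
634^2 = 401956 ≡ 68
634^4 ≡ 68^2 = 4624 ≡ 658
634^8 ≡ 658^2 = 432964 ≡ 9
634^16 ≡ 9^2 = 81
634^32 ≡ 81^2 = 6561 ≡ 612
634^64 ≡ 612^2 = 374544 ≡ 418
634^128 ≡ 418^2 = 174724 ≡ 220
634^256 ≡ 220^2 = 48400 ≡ 147
634^512 ≡ 147^2 = 21609 ≡ 457
652 = 512 + 128 + 8 + 4, so 634^652 ≡ 457·220·9·658 ≡ 147 (mod 661)
652^2 = 425104 ≡ 81
652^4 ≡ 81^2 = 6561 ≡ 612
5 = 4 + 1, so 652^5 ≡ 612·652 ≡ 441 (mod 661)
147·441 = 64827 ≡ 49 (mod 661)
593 ≠ 49, so verification fails.

does not verify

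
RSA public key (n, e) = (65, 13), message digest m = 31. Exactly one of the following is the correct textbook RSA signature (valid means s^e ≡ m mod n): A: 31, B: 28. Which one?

A

Candidate A: 31^2 = 961 ≡ 51; 31^4 ≡ 51^2 = 2601 ≡ 1; 31^8 ≡ 1^2 = 1; 13 = 8 + 4 + 1, so 31^13 ≡ 1·1·31 ≡ 31 (mod 65)
  → matches m = 31
Candidate B: 28^2 = 784 ≡ 4; 28^4 ≡ 4^2 = 16; 28^8 ≡ 16^2 = 256 ≡ 61; 13 = 8 + 4 + 1, so 28^13 ≡ 61·16·28 ≡ 28 (mod 65)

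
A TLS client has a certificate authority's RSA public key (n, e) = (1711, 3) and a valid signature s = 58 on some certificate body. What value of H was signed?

s^2 ≡ 58^2 = 3364 ≡ 1653
3 = 2 + 1, so s^3 ≡ 1653·58 ≡ 58 (mod 1711)

58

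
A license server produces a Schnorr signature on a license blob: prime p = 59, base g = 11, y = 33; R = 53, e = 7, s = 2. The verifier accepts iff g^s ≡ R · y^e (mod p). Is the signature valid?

invalid

g^s mod p:
11^2 = 121 ≡ 3
R · y^e mod p:
33^2 = 1089 ≡ 27
33^4 ≡ 27^2 = 729 ≡ 21
7 = 4 + 2 + 1, so 33^7 ≡ 21·27·33 ≡ 8 (mod 59)
53·8 = 424 ≡ 11 (mod 59)
3 ≠ 11; the check fails.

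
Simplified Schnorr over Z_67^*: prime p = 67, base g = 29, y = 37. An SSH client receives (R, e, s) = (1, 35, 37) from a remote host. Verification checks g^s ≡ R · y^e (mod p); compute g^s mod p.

29

Squares mod 67: 29^1≡29, 29^2≡37, 29^4≡29, 29^8≡37, 29^16≡29, 29^32≡37
37 = 32 + 4 + 1, so 29^37 ≡ 37·29·29 ≡ 29 (mod 67)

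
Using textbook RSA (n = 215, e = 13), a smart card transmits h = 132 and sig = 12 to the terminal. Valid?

Squares mod 215: sig^1≡12, sig^2≡144, sig^4≡96, sig^8≡186
13 = 8 + 4 + 1, so sig^13 ≡ 186·96·12 ≡ 132 (mod 215)
132 = h, so the signature checks out.

yes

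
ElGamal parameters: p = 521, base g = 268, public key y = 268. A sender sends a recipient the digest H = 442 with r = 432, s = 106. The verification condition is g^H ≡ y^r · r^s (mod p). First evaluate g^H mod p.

268^2 = 71824 ≡ 447
268^4 ≡ 447^2 = 199809 ≡ 266
268^8 ≡ 266^2 = 70756 ≡ 421
268^16 ≡ 421^2 = 177241 ≡ 101
268^32 ≡ 101^2 = 10201 ≡ 302
268^64 ≡ 302^2 = 91204 ≡ 29
268^128 ≡ 29^2 = 841 ≡ 320
268^256 ≡ 320^2 = 102400 ≡ 284
442 = 256 + 128 + 32 + 16 + 8 + 2, so 268^442 ≡ 284·320·302·101·421·447 ≡ 286 (mod 521)

286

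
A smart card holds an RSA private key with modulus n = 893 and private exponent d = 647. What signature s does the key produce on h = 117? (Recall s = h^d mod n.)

887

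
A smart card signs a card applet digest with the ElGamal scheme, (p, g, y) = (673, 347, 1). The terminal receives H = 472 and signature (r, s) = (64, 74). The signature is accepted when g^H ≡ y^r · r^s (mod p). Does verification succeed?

fails

Left side g^H mod p:
347^2 = 120409 ≡ 615
347^4 ≡ 615^2 = 378225 ≡ 672
347^8 ≡ 672^2 = 451584 ≡ 1
347^16 ≡ 1^2 = 1
347^32 ≡ 1^2 = 1
347^64 ≡ 1^2 = 1
347^128 ≡ 1^2 = 1
347^256 ≡ 1^2 = 1
472 = 256 + 128 + 64 + 16 + 8, so 347^472 ≡ 1·1·1·1·1 ≡ 1 (mod 673)
Right side y^r · r^s mod p:
1^2 = 1
1^4 ≡ 1^2 = 1
1^8 ≡ 1^2 = 1
1^16 ≡ 1^2 = 1
1^32 ≡ 1^2 = 1
1^64 ≡ 1^2 = 1
64^2 = 4096 ≡ 58
64^4 ≡ 58^2 = 3364 ≡ 672
64^8 ≡ 672^2 = 451584 ≡ 1
64^16 ≡ 1^2 = 1
64^32 ≡ 1^2 = 1
64^64 ≡ 1^2 = 1
74 = 64 + 8 + 2, so 64^74 ≡ 1·1·58 ≡ 58 (mod 673)
1·58 = 58 ≡ 58 (mod 673)
1 ≠ 58, so verification fails.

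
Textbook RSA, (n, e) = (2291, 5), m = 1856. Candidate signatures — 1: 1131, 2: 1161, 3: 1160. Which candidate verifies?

Candidate 1: Squares mod 2291: 1131^1≡1131, 1131^2≡783, 1131^4≡1392; 5 = 4 + 1, so 1131^5 ≡ 1392·1131 ≡ 435 (mod 2291)
Candidate 2: Squares mod 2291: 1161^1≡1161, 1161^2≡813, 1161^4≡1161; 5 = 4 + 1, so 1161^5 ≡ 1161·1161 ≡ 813 (mod 2291)
Candidate 3: Squares mod 2291: 1160^1≡1160, 1160^2≡783, 1160^4≡1392; 5 = 4 + 1, so 1160^5 ≡ 1392·1160 ≡ 1856 (mod 2291)
  → matches m = 1856

3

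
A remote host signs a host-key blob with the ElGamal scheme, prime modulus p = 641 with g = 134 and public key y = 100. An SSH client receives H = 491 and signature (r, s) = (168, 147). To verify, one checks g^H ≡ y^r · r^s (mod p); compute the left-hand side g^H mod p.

574

Squares mod 641: 134^1≡134, 134^2≡8, 134^4≡64, 134^8≡250, 134^16≡323, 134^32≡487, 134^64≡640, 134^128≡1, 134^256≡1
491 = 256 + 128 + 64 + 32 + 8 + 2 + 1, so 134^491 ≡ 1·1·640·487·250·8·134 ≡ 574 (mod 641)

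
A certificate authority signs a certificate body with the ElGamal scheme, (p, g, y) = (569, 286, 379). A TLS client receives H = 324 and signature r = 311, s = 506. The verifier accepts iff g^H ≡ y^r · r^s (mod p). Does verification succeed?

fails

Left side g^H mod p:
Squares mod 569: 286^1≡286, 286^2≡429, 286^4≡254, 286^8≡219, 286^16≡165, 286^32≡482, 286^64≡172, 286^128≡565, 286^256≡16
324 = 256 + 64 + 4, so 286^324 ≡ 16·172·254 ≡ 276 (mod 569)
Right side y^r · r^s mod p:
Squares mod 569: 379^1≡379, 379^2≡253, 379^4≡281, 379^8≡439, 379^16≡399, 379^32≡450, 379^64≡505, 379^128≡113, 379^256≡251
311 = 256 + 32 + 16 + 4 + 2 + 1, so 379^311 ≡ 251·450·399·281·253·379 ≡ 102 (mod 569)
Squares mod 569: 311^1≡311, 311^2≡560, 311^4≡81, 311^8≡302, 311^16≡164, 311^32≡153, 311^64≡80, 311^128≡141, 311^256≡535
506 = 256 + 128 + 64 + 32 + 16 + 8 + 2, so 311^506 ≡ 535·141·80·153·164·302·560 ≡ 7 (mod 569)
102·7 = 714 ≡ 145 (mod 569)
276 ≠ 145, so verification fails.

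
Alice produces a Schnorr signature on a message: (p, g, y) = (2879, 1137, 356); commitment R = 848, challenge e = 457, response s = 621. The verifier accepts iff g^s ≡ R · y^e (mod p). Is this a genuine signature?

g^s mod p:
Squares mod 2879: 1137^1≡1137, 1137^2≡98, 1137^4≡967, 1137^8≡2293, 1137^16≡795, 1137^32≡1524, 1137^64≡2102, 1137^128≡2018, 1137^256≡1418, 1137^512≡1182
621 = 512 + 64 + 32 + 8 + 4 + 1, so 1137^621 ≡ 1182·2102·1524·2293·967·1137 ≡ 87 (mod 2879)
R · y^e mod p:
Squares mod 2879: 356^1≡356, 356^2≡60, 356^4≡721, 356^8≡1621, 356^16≡1993, 356^32≡1908, 356^64≡1408, 356^128≡1712, 356^256≡122
457 = 256 + 128 + 64 + 8 + 1, so 356^457 ≡ 122·1712·1408·1621·356 ≡ 893 (mod 2879)
848·893 = 757264 ≡ 87 (mod 2879)
87 ≡ 87 (mod 2879); signature holds.

genuine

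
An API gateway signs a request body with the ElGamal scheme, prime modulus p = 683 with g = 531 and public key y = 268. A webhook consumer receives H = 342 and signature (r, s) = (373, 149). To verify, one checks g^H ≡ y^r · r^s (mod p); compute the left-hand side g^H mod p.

531

531^2 = 281961 ≡ 565
531^4 ≡ 565^2 = 319225 ≡ 264
531^8 ≡ 264^2 = 69696 ≡ 30
531^16 ≡ 30^2 = 900 ≡ 217
531^32 ≡ 217^2 = 47089 ≡ 645
531^64 ≡ 645^2 = 416025 ≡ 78
531^128 ≡ 78^2 = 6084 ≡ 620
531^256 ≡ 620^2 = 384400 ≡ 554
342 = 256 + 64 + 16 + 4 + 2, so 531^342 ≡ 554·78·217·264·565 ≡ 531 (mod 683)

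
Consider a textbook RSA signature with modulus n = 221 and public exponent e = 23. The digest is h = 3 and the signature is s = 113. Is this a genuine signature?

s^23 mod 221 = 3
Since 3 equals the digest 3, verification succeeds.

genuine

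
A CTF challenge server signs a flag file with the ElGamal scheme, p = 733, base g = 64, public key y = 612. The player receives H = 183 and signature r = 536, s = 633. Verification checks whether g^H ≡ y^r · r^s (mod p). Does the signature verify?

Left side g^H mod p:
64^2 = 4096 ≡ 431
64^4 ≡ 431^2 = 185761 ≡ 312
64^8 ≡ 312^2 = 97344 ≡ 588
64^16 ≡ 588^2 = 345744 ≡ 501
64^32 ≡ 501^2 = 251001 ≡ 315
64^64 ≡ 315^2 = 99225 ≡ 270
64^128 ≡ 270^2 = 72900 ≡ 333
183 = 128 + 32 + 16 + 4 + 2 + 1, so 64^183 ≡ 333·315·501·312·431·64 ≡ 732 (mod 733)
Right side y^r · r^s mod p:
612^2 = 374544 ≡ 714
612^4 ≡ 714^2 = 509796 ≡ 361
612^8 ≡ 361^2 = 130321 ≡ 580
612^16 ≡ 580^2 = 336400 ≡ 686
612^32 ≡ 686^2 = 470596 ≡ 10
612^64 ≡ 10^2 = 100
612^128 ≡ 100^2 = 10000 ≡ 471
612^256 ≡ 471^2 = 221841 ≡ 475
612^512 ≡ 475^2 = 225625 ≡ 594
536 = 512 + 16 + 8, so 612^536 ≡ 594·686·580 ≡ 263 (mod 733)
536^2 = 287296 ≡ 693
536^4 ≡ 693^2 = 480249 ≡ 134
536^8 ≡ 134^2 = 17956 ≡ 364
536^16 ≡ 364^2 = 132496 ≡ 556
536^32 ≡ 556^2 = 309136 ≡ 543
536^64 ≡ 543^2 = 294849 ≡ 183
536^128 ≡ 183^2 = 33489 ≡ 504
536^256 ≡ 504^2 = 254016 ≡ 398
536^512 ≡ 398^2 = 158404 ≡ 76
633 = 512 + 64 + 32 + 16 + 8 + 1, so 536^633 ≡ 76·183·543·556·364·536 ≡ 301 (mod 733)
263·301 = 79163 ≡ 732 (mod 733)
732 ≡ 732 (mod 733), so the signature is genuine.

verifies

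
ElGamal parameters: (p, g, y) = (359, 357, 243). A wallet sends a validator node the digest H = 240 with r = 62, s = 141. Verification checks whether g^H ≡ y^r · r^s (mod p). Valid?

Left side g^H mod p:
357^240 mod 359 = 352
Right side y^r · r^s mod p:
243^62 mod 359 = 170
62^141 mod 359 = 251
170·251 = 42670 ≡ 308 (mod 359)
352 ≠ 308, so verification fails.

no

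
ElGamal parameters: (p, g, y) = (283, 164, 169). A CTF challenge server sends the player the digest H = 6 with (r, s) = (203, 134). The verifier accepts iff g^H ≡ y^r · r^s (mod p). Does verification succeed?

passes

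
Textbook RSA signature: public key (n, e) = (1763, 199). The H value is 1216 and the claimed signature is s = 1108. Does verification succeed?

s^199 mod 1763 = 493
493 ≠ 1216, so verification fails.

fails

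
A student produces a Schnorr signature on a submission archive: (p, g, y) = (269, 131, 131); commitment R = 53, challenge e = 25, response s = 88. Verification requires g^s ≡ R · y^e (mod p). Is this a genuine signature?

g^s mod p:
131^2 = 17161 ≡ 214
131^4 ≡ 214^2 = 45796 ≡ 66
131^8 ≡ 66^2 = 4356 ≡ 52
131^16 ≡ 52^2 = 2704 ≡ 14
131^32 ≡ 14^2 = 196
131^64 ≡ 196^2 = 38416 ≡ 218
88 = 64 + 16 + 8, so 131^88 ≡ 218·14·52 ≡ 263 (mod 269)
R · y^e mod p:
131^2 = 17161 ≡ 214
131^4 ≡ 214^2 = 45796 ≡ 66
131^8 ≡ 66^2 = 4356 ≡ 52
131^16 ≡ 52^2 = 2704 ≡ 14
25 = 16 + 8 + 1, so 131^25 ≡ 14·52·131 ≡ 142 (mod 269)
53·142 = 7526 ≡ 263 (mod 269)
263 ≡ 263 (mod 269); signature holds.

genuine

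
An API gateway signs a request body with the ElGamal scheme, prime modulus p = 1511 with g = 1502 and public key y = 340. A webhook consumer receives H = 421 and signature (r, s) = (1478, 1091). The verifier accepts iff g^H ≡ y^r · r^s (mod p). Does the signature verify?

Left side g^H mod p:
1502^421 mod 1511 = 157
Right side y^r · r^s mod p:
340^1478 mod 1511 = 1444
1478^1091 mod 1511 = 262
1444·262 = 378328 ≡ 578 (mod 1511)
157 ≠ 578, so verification fails.

does not verify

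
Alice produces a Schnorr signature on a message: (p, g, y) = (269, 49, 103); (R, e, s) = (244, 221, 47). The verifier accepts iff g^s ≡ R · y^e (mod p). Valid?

no

g^s mod p:
Squares mod 269: 49^1≡49, 49^2≡249, 49^4≡131, 49^8≡214, 49^16≡66, 49^32≡52
47 = 32 + 8 + 4 + 2 + 1, so 49^47 ≡ 52·214·131·249·49 ≡ 92 (mod 269)
R · y^e mod p:
Squares mod 269: 103^1≡103, 103^2≡118, 103^4≡205, 103^8≡61, 103^16≡224, 103^32≡142, 103^64≡258, 103^128≡121
221 = 128 + 64 + 16 + 8 + 4 + 1, so 103^221 ≡ 121·258·224·61·205·103 ≡ 79 (mod 269)
244·79 = 19276 ≡ 177 (mod 269)
92 ≠ 177; the check fails.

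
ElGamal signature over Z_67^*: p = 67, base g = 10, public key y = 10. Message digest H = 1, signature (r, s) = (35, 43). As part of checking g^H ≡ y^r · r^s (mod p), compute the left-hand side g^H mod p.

10^1 mod 67 = 10

10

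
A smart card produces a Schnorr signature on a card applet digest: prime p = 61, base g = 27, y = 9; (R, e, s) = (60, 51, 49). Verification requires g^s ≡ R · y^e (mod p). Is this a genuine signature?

g^s mod p:
27^2 = 729 ≡ 58
27^4 ≡ 58^2 = 3364 ≡ 9
27^8 ≡ 9^2 = 81 ≡ 20
27^16 ≡ 20^2 = 400 ≡ 34
27^32 ≡ 34^2 = 1156 ≡ 58
49 = 32 + 16 + 1, so 27^49 ≡ 58·34·27 ≡ 52 (mod 61)
R · y^e mod p:
9^2 = 81 ≡ 20
9^4 ≡ 20^2 = 400 ≡ 34
9^8 ≡ 34^2 = 1156 ≡ 58
9^16 ≡ 58^2 = 3364 ≡ 9
9^32 ≡ 9^2 = 81 ≡ 20
51 = 32 + 16 + 2 + 1, so 9^51 ≡ 20·9·20·9 ≡ 9 (mod 61)
60·9 = 540 ≡ 52 (mod 61)
52 ≡ 52 (mod 61); signature holds.

genuine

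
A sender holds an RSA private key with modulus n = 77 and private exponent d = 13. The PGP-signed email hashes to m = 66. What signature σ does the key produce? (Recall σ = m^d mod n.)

m^2 ≡ 66^2 = 4356 ≡ 44
m^4 ≡ 44^2 = 1936 ≡ 11
m^8 ≡ 11^2 = 121 ≡ 44
13 = 8 + 4 + 1, so m^13 ≡ 44·11·66 ≡ 66 (mod 77)

66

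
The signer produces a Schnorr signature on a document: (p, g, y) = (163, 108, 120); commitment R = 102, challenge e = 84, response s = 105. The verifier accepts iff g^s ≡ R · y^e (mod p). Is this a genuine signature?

g^s mod p:
108^2 = 11664 ≡ 91
108^4 ≡ 91^2 = 8281 ≡ 131
108^8 ≡ 131^2 = 17161 ≡ 46
108^16 ≡ 46^2 = 2116 ≡ 160
108^32 ≡ 160^2 = 25600 ≡ 9
108^64 ≡ 9^2 = 81
105 = 64 + 32 + 8 + 1, so 108^105 ≡ 81·9·46·108 ≡ 138 (mod 163)
R · y^e mod p:
120^2 = 14400 ≡ 56
120^4 ≡ 56^2 = 3136 ≡ 39
120^8 ≡ 39^2 = 1521 ≡ 54
120^16 ≡ 54^2 = 2916 ≡ 145
120^32 ≡ 145^2 = 21025 ≡ 161
120^64 ≡ 161^2 = 25921 ≡ 4
84 = 64 + 16 + 4, so 120^84 ≡ 4·145·39 ≡ 126 (mod 163)
102·126 = 12852 ≡ 138 (mod 163)
138 ≡ 138 (mod 163); signature holds.

genuine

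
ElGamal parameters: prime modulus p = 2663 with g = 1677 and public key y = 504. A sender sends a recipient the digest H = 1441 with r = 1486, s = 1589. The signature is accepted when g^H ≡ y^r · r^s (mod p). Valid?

Left side g^H mod p:
Squares mod 2663: 1677^1≡1677, 1677^2≡201, 1677^4≡456, 1677^8≡222, 1677^16≡1350, 1677^32≡1008, 1677^64≡1461, 1677^128≡1458, 1677^256≡690, 1677^512≡2086, 1677^1024≡54
1441 = 1024 + 256 + 128 + 32 + 1, so 1677^1441 ≡ 54·690·1458·1008·1677 ≡ 1442 (mod 2663)
Right side y^r · r^s mod p:
Squares mod 2663: 504^1≡504, 504^2≡1031, 504^4≡424, 504^8≡1355, 504^16≡1218, 504^32≡233, 504^64≡1029, 504^128≡1630, 504^256≡1889, 504^512≡2564, 504^1024≡1812
1486 = 1024 + 256 + 128 + 64 + 8 + 4 + 2, so 504^1486 ≡ 1812·1889·1630·1029·1355·424·1031 ≡ 1675 (mod 2663)
Squares mod 2663: 1486^1≡1486, 1486^2≡569, 1486^4≡1538, 1486^8≡700, 1486^16≡8, 1486^32≡64, 1486^64≡1433, 1486^128≡316, 1486^256≡1325, 1486^512≡708, 1486^1024≡620
1589 = 1024 + 512 + 32 + 16 + 4 + 1, so 1486^1589 ≡ 620·708·64·8·1538·1486 ≡ 296 (mod 2663)
1675·296 = 495800 ≡ 482 (mod 2663)
1442 ≠ 482, so verification fails.

no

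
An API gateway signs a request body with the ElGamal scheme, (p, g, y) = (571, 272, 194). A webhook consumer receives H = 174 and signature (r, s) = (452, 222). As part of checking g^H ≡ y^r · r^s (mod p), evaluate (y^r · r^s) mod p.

281

194^2 = 37636 ≡ 521
194^4 ≡ 521^2 = 271441 ≡ 216
194^8 ≡ 216^2 = 46656 ≡ 405
194^16 ≡ 405^2 = 164025 ≡ 148
194^32 ≡ 148^2 = 21904 ≡ 206
194^64 ≡ 206^2 = 42436 ≡ 182
194^128 ≡ 182^2 = 33124 ≡ 6
194^256 ≡ 6^2 = 36
452 = 256 + 128 + 64 + 4, so 194^452 ≡ 36·6·182·216 ≡ 51 (mod 571)
452^2 = 204304 ≡ 457
452^4 ≡ 457^2 = 208849 ≡ 434
452^8 ≡ 434^2 = 188356 ≡ 497
452^16 ≡ 497^2 = 247009 ≡ 337
452^32 ≡ 337^2 = 113569 ≡ 511
452^64 ≡ 511^2 = 261121 ≡ 174
452^128 ≡ 174^2 = 30276 ≡ 13
222 = 128 + 64 + 16 + 8 + 4 + 2, so 452^222 ≡ 13·174·337·497·434·457 ≡ 319 (mod 571)
y^r · r^s ≡ 51·319 = 16269 ≡ 281 (mod 571)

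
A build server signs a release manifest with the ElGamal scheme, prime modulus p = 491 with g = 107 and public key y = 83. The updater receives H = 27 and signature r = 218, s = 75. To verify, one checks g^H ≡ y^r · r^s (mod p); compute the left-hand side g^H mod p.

470

107^2 = 11449 ≡ 156
107^4 ≡ 156^2 = 24336 ≡ 277
107^8 ≡ 277^2 = 76729 ≡ 133
107^16 ≡ 133^2 = 17689 ≡ 13
27 = 16 + 8 + 2 + 1, so 107^27 ≡ 13·133·156·107 ≡ 470 (mod 491)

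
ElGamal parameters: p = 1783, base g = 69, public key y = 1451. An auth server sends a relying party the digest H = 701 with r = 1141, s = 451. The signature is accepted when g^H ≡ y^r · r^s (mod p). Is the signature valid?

Left side g^H mod p:
69^2 = 4761 ≡ 1195
69^4 ≡ 1195^2 = 1428025 ≡ 1625
69^8 ≡ 1625^2 = 2640625 ≡ 2
69^16 ≡ 2^2 = 4
69^32 ≡ 4^2 = 16
69^64 ≡ 16^2 = 256
69^128 ≡ 256^2 = 65536 ≡ 1348
69^256 ≡ 1348^2 = 1817104 ≡ 227
69^512 ≡ 227^2 = 51529 ≡ 1605
701 = 512 + 128 + 32 + 16 + 8 + 4 + 1, so 69^701 ≡ 1605·1348·16·4·2·1625·69 ≡ 303 (mod 1783)
Right side y^r · r^s mod p:
1451^2 = 2105401 ≡ 1461
1451^4 ≡ 1461^2 = 2134521 ≡ 270
1451^8 ≡ 270^2 = 72900 ≡ 1580
1451^16 ≡ 1580^2 = 2496400 ≡ 200
1451^32 ≡ 200^2 = 40000 ≡ 774
1451^64 ≡ 774^2 = 599076 ≡ 1771
1451^128 ≡ 1771^2 = 3136441 ≡ 144
1451^256 ≡ 144^2 = 20736 ≡ 1123
1451^512 ≡ 1123^2 = 1261129 ≡ 548
1451^1024 ≡ 548^2 = 300304 ≡ 760
1141 = 1024 + 64 + 32 + 16 + 4 + 1, so 1451^1141 ≡ 760·1771·774·200·270·1451 ≡ 1105 (mod 1783)
1141^2 = 1301881 ≡ 291
1141^4 ≡ 291^2 = 84681 ≡ 880
1141^8 ≡ 880^2 = 774400 ≡ 578
1141^16 ≡ 578^2 = 334084 ≡ 663
1141^32 ≡ 663^2 = 439569 ≡ 951
1141^64 ≡ 951^2 = 904401 ≡ 420
1141^128 ≡ 420^2 = 176400 ≡ 1666
1141^256 ≡ 1666^2 = 2775556 ≡ 1208
451 = 256 + 128 + 64 + 2 + 1, so 1141^451 ≡ 1208·1666·420·291·1141 ≡ 1612 (mod 1783)
1105·1612 = 1781260 ≡ 43 (mod 1783)
303 ≠ 43, so verification fails.

invalid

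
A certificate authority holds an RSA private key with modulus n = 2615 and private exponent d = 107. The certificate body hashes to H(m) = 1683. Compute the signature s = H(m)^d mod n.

(H(m))^2 ≡ 1683^2 = 2832489 ≡ 444
(H(m))^4 ≡ 444^2 = 197136 ≡ 1011
(H(m))^8 ≡ 1011^2 = 1022121 ≡ 2271
(H(m))^16 ≡ 2271^2 = 5157441 ≡ 661
(H(m))^32 ≡ 661^2 = 436921 ≡ 216
(H(m))^64 ≡ 216^2 = 46656 ≡ 2201
107 = 64 + 32 + 8 + 2 + 1, so (H(m))^107 ≡ 2201·216·2271·444·1683 ≡ 2492 (mod 2615)

2492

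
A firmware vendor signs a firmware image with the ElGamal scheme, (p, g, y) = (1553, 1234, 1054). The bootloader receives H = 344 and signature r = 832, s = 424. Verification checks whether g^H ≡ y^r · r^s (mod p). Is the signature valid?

Left side g^H mod p:
Squares mod 1553: 1234^1≡1234, 1234^2≡816, 1234^4≡1172, 1234^8≡732, 1234^16≡39, 1234^32≡1521, 1234^64≡1024, 1234^128≡301, 1234^256≡527
344 = 256 + 64 + 16 + 8, so 1234^344 ≡ 527·1024·39·732 ≡ 841 (mod 1553)
Right side y^r · r^s mod p:
Squares mod 1553: 1054^1≡1054, 1054^2≡521, 1054^4≡1219, 1054^8≡1293, 1054^16≡821, 1054^32≡39, 1054^64≡1521, 1054^128≡1024, 1054^256≡301, 1054^512≡527
832 = 512 + 256 + 64, so 1054^832 ≡ 527·301·1521 ≡ 693 (mod 1553)
Squares mod 1553: 832^1≡832, 832^2≡1139, 832^4≡566, 832^8≡438, 832^16≡825, 832^32≡411, 832^64≡1197, 832^128≡943, 832^256≡933
424 = 256 + 128 + 32 + 8, so 832^424 ≡ 933·943·411·438 ≡ 427 (mod 1553)
693·427 = 295911 ≡ 841 (mod 1553)
841 ≡ 841 (mod 1553), so the signature is genuine.

valid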